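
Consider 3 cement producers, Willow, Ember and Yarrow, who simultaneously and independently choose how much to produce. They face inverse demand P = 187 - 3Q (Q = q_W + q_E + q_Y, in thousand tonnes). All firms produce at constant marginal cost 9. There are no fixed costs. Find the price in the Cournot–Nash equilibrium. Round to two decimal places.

A representative firm's profit is π_i = q_i(187 - 3Q) - 9q_i.
Setting ∂π_i/∂q_i = 0 with rivals' quantities fixed: 178 - 6q_i - 3·Σ_{j≠i} q_j = 0.
By symmetry each firm produces the same amount; substituting Σ_{j≠i} q_j = 2q_i yields q_i = 178/12 = 89/6.
Total output Q = 89/2, so price P = 187 - 3·(89/2) = 107/2.

53.50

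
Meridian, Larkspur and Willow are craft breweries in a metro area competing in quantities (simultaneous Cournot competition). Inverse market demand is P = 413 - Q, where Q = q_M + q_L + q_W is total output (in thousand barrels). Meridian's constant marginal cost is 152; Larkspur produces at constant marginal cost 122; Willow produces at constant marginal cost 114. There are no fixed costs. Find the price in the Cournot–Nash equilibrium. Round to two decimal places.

200.25

Meridian's profit: π_M = (413 - Q)q_M - (152q_M). Setting ∂π_M/∂q_M = 0: 261 - 2q_M - (q_L + q_W) = 0.
Larkspur's profit: π_L = (413 - Q)q_L - (122q_L). Setting ∂π_L/∂q_L = 0: 291 - 2q_L - (q_M + q_W) = 0.
Willow's profit: π_W = (413 - Q)q_W - (114q_W). Setting ∂π_W/∂q_W = 0: 299 - 2q_W - (q_M + q_L) = 0.
Summing all 3 equations gives 851 − 4Q = 0, hence Q = 851/4.
Back-substituting: q_M = (261 − 851/4) = 193/4, q_L = (291 − 851/4) = 313/4, q_W = (299 − 851/4) = 345/4.
Total output Q = 851/4, so price P = 413 - 851/4 = 801/4.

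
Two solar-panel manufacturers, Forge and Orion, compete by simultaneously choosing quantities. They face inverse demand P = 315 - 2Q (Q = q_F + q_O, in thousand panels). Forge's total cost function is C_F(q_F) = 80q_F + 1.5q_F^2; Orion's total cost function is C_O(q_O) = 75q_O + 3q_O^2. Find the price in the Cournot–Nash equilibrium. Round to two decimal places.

221.67

Forge's profit: π_F = (315 - 2Q)q_F - (80q_F + (3/2)q_F²). Setting ∂π_F/∂q_F = 0: 235 - 7q_F - 2(q_O) = 0.
Orion's first-order condition: 240 - 10q_O - 2(q_F) = 0.
So q_F = (235 - 2q_O)/7 and q_O = (240 - 2q_F)/10.
Substituting one into the other gives q_F = 85/3 and q_O = 55/3.
Total output Q = 140/3, so price P = 315 - 2·(140/3) = 665/3.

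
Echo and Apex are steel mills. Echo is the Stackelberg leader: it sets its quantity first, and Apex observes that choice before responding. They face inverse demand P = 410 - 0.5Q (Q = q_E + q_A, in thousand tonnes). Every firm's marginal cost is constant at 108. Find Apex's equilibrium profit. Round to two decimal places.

11400.50

Solve by backward induction. Given q_E, the follower Apex maximises π_A = (410 - (1/2)q_E - (1/2)q_A)q_A - 108q_A.
∂π_A/∂q_A = 302 - (1/2)q_E - q_A = 0 gives the reaction function q_A = (302 - (1/2)q_E).
The leader anticipates this reaction. Substituting into P = 410 - 0.5Q gives P = 259 - (1/4)q_E, so π_E = (259 - (1/4)q_E)q_E - 108q_E.
The leader's first-order condition 151 - (1/2)q_E = 0 yields q_E = 302.
Then q_A = (302 - (1/2)·302) = 151.
Price P = 410 - (1/2)·453 = 367/2.
Apex's profit: (367/2 - 108)·151 = 11400.5000.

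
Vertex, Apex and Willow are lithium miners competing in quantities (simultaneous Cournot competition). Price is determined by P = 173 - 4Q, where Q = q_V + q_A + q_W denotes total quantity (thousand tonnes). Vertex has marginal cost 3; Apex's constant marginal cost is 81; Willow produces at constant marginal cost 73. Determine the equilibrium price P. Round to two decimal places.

82.50

Vertex's profit: π_V = (173 - 4Q)q_V - (3q_V). Setting ∂π_V/∂q_V = 0: 170 - 8q_V - 4(q_A + q_W) = 0.
Apex's first-order condition: 92 - 8q_A - 4(q_V + q_W) = 0.
Willow's profit: π_W = (173 - 4Q)q_W - (73q_W). Setting ∂π_W/∂q_W = 0: 100 - 8q_W - 4(q_V + q_A) = 0.
Summing all 3 equations gives 362 − 16Q = 0, hence Q = 181/8.
Back-substituting: q_V = (170 − 181/2)/4 = 159/8, q_A = (92 − 181/2)/4 = 3/8, q_W = (100 − 181/2)/4 = 19/8.
Total output Q = 181/8, so price P = 173 - 4·(181/8) = 165/2.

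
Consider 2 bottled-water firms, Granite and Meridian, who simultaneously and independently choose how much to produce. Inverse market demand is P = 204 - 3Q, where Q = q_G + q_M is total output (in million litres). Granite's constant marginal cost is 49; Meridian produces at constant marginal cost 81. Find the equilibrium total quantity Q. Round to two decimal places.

Granite's profit: π_G = (204 - 3Q)q_G - (49q_G). Setting ∂π_G/∂q_G = 0: 155 - 6q_G - 3(q_M) = 0.
Meridian's profit: π_M = (204 - 3Q)q_M - (81q_M). Setting ∂π_M/∂q_M = 0: 123 - 6q_M - 3(q_G) = 0.
Best responses: q_G = (155 - 3q_M)/6, q_M = (123 - 3q_G)/6.
Solving the pair: q_G = 187/9, q_M = 91/9.
Total output Q = 187/9 + 91/9 = 278/9.

30.89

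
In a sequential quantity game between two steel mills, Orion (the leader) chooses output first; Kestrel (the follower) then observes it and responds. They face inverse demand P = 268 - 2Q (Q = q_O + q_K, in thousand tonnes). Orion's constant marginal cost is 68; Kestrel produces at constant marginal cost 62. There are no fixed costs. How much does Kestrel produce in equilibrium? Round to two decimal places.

27.25

Solve by backward induction. Given q_O, the follower Kestrel maximises π_K = (268 - 2q_O - 2q_K)q_K - 62q_K.
Follower FOC: 206 - 2q_O - 4q_K = 0, so q_K(q_O) = (206 - 2q_O)/4.
Orion substitutes q_K(q_O) into its own profit: π_O = q_O(268 - 2q_O - (206 - 2q_O)/2) - 68q_O = (165 - q_O)q_O - 68q_O.
Maximising: ∂π_O/∂q_O = 97 - 2q_O = 0, giving q_O = 97/2.
Then q_K = (206 - 2·(97/2))/4 = 109/4.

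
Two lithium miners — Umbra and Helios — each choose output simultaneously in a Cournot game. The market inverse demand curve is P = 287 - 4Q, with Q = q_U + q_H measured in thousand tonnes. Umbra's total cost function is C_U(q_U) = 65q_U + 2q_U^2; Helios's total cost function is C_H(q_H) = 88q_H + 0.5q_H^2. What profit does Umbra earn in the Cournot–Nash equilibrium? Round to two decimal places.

Umbra's profit: π_U = (287 - 4Q)q_U - (65q_U + 2q_U²). Setting ∂π_U/∂q_U = 0: 222 - 12q_U - 4(q_H) = 0.
Helios's profit: π_H = (287 - 4Q)q_H - (88q_H + (1/2)q_H²). Setting ∂π_H/∂q_H = 0: 199 - 9q_H - 4(q_U) = 0.
Best responses: q_U = (222 - 4q_H)/12, q_H = (199 - 4q_U)/9.
Solving the pair: q_U = 601/46, q_H = 375/23.
Price P = 287 - 4·(1351/46) = 169.5217.
Umbra's profit: 169.5217·(601/46) - 65·(601/46) - 2(601/46)² = 1024.1994.

1024.20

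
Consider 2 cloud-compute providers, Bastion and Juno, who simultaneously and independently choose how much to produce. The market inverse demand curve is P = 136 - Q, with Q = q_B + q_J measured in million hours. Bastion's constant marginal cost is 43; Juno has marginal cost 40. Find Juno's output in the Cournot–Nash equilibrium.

33

Bastion's profit: π_B = (136 - Q)q_B - (43q_B). Setting ∂π_B/∂q_B = 0: 93 - 2q_B - (q_J) = 0.
Juno's profit: π_J = (136 - Q)q_J - (40q_J). Setting ∂π_J/∂q_J = 0: 96 - 2q_J - (q_B) = 0.
So q_B = (93 - q_J)/2 and q_J = (96 - q_B)/2.
Substituting one into the other gives q_B = 30 and q_J = 33.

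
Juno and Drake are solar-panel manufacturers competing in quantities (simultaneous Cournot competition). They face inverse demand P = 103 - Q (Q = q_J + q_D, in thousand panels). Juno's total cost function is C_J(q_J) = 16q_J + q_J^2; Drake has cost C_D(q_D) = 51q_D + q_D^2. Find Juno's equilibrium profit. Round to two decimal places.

778.81

Juno's profit: π_J = (103 - Q)q_J - (16q_J + q_J²). Setting ∂π_J/∂q_J = 0: 87 - 4q_J - (q_D) = 0.
Drake's profit: π_D = (103 - Q)q_D - (51q_D + q_D²). Setting ∂π_D/∂q_D = 0: 52 - 4q_D - (q_J) = 0.
So q_J = (87 - q_D)/4 and q_D = (52 - q_J)/4.
Solving the pair: q_J = 296/15, q_D = 121/15.
Price P = 103 - 139/5 = 376/5.
Juno's profit: (376/5)·(296/15) - 16·(296/15) - (296/15)² = 778.8089.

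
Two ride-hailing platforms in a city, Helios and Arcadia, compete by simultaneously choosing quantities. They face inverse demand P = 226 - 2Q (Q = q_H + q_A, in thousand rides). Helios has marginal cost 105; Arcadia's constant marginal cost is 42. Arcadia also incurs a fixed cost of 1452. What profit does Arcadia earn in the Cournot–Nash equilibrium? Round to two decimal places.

Helios's profit: π_H = (226 - 2Q)q_H - (105q_H). Setting ∂π_H/∂q_H = 0: 121 - 4q_H - 2(q_A) = 0.
Arcadia's profit: π_A = (226 - 2Q)q_A - (42q_A). Setting ∂π_A/∂q_A = 0: 184 - 4q_A - 2(q_H) = 0.
Rearranging gives the reaction functions q_H = (121 - 2q_A)/4 and q_A = (184 - 2q_H)/4.
Substituting one into the other gives q_H = 29/3 and q_A = 247/6.
Price P = 226 - 2·(305/6) = 373/3.
Arcadia's profit: (373/3 - 42)·(247/6) - 1452 = 1937.3889.

1937.39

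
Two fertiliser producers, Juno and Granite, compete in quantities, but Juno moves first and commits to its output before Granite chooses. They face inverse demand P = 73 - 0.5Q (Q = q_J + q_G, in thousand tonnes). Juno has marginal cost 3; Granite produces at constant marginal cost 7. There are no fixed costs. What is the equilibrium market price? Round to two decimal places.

Solve by backward induction. Given q_J, the follower Granite maximises π_G = (73 - (1/2)q_J - (1/2)q_G)q_G - 7q_G.
Follower FOC: 66 - (1/2)q_J - q_G = 0, so q_G(q_J) = (66 - (1/2)q_J).
Juno substitutes q_G(q_J) into its own profit: π_J = q_J(73 - (1/2)q_J - (66 - (1/2)q_J)/2) - 3q_J = (40 - (1/4)q_J)q_J - 3q_J.
The leader's first-order condition 37 - (1/2)q_J = 0 yields q_J = 74.
Then q_G = (66 - (1/2)·74) = 29.
Total output Q = 103, so price P = 73 - (1/2)·103 = 43/2.

21.50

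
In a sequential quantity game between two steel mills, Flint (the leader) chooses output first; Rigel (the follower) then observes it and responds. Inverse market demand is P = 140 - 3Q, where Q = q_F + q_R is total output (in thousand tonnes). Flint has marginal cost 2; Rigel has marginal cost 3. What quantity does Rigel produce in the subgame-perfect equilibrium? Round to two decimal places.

11.25

Solve by backward induction. Given q_F, the follower Rigel maximises π_R = (140 - 3q_F - 3q_R)q_R - 3q_R.
∂π_R/∂q_R = 137 - 3q_F - 6q_R = 0 gives the reaction function q_R = (137 - 3q_F)/6.
The leader anticipates this reaction. Substituting into P = 140 - 3Q gives P = 143/2 - (3/2)q_F, so π_F = (143/2 - (3/2)q_F)q_F - 2q_F.
Leader FOC: 139/2 - 3q_F = 0, so q_F = 139/6.
Then q_R = (137 - 3·(139/6))/6 = 45/4.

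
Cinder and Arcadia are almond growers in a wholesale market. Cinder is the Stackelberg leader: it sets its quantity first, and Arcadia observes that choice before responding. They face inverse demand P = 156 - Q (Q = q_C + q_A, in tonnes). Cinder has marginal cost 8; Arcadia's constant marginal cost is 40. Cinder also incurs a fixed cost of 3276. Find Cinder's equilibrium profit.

Solve by backward induction. Given q_C, the follower Arcadia maximises π_A = (156 - q_C - q_A)q_A - 40q_A.
Setting the follower's marginal profit to zero, 116 - q_C - 2q_A = 0, i.e. q_A = (116 - q_C)/2.
Cinder substitutes q_A(q_C) into its own profit: π_C = q_C(156 - q_C - (116 - q_C)/2) - 8q_C = (98 - (1/2)q_C)q_C - 8q_C.
Maximising: ∂π_C/∂q_C = 90 - q_C = 0, giving q_C = 90.
Then q_A = (116 - 90)/2 = 13.
Price P = 156 - 103 = 53.
Cinder's profit: (53 - 8)·90 - 3276 = 774.

774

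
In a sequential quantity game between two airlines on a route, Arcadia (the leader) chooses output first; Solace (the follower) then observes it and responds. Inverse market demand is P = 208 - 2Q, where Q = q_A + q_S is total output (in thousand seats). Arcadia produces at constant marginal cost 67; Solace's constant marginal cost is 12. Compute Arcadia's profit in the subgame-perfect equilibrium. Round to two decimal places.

462.25

The follower Solace best-responds to any q_A: π_S = (208 - 2Q)q_S - 12q_S.
Setting the follower's marginal profit to zero, 196 - 2q_A - 4q_S = 0, i.e. q_S = (196 - 2q_A)/4.
The leader anticipates this reaction. Substituting into P = 208 - 2Q gives P = 110 - q_A, so π_A = (110 - q_A)q_A - 67q_A.
Maximising: ∂π_A/∂q_A = 43 - 2q_A = 0, giving q_A = 43/2.
Then q_S = (196 - 2·(43/2))/4 = 153/4.
Price P = 208 - 2·(239/4) = 177/2.
Arcadia's profit: (177/2 - 67)·(43/2) = 1849/4.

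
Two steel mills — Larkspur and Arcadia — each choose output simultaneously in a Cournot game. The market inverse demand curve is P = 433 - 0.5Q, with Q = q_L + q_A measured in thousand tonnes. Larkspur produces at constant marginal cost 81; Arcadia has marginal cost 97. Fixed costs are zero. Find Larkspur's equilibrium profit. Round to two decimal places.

Larkspur's profit: π_L = (433 - 0.5Q)q_L - (81q_L). Setting ∂π_L/∂q_L = 0: 352 - q_L - (1/2)(q_A) = 0.
Arcadia's profit: π_A = (433 - 0.5Q)q_A - (97q_A). Setting ∂π_A/∂q_A = 0: 336 - q_A - (1/2)(q_L) = 0.
Rearranging gives the reaction functions q_L = (352 - (1/2)q_A) and q_A = (336 - (1/2)q_L).
Substituting one into the other gives q_L = 736/3 and q_A = 640/3.
Price P = 433 - (1/2)·(1376/3) = 611/3.
Larkspur's profit: (611/3 - 81)·(736/3) = 30094.2222.

30094.22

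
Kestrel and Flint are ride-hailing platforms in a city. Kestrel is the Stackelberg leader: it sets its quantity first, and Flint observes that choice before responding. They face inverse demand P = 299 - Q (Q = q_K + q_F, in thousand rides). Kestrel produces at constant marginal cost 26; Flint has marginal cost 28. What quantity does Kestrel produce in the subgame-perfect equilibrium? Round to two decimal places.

Solve by backward induction. Given q_K, the follower Flint maximises π_F = (299 - q_K - q_F)q_F - 28q_F.
∂π_F/∂q_F = 271 - q_K - 2q_F = 0 gives the reaction function q_F = (271 - q_K)/2.
The leader anticipates this reaction. Substituting into P = 299 - Q gives P = 327/2 - (1/2)q_K, so π_K = (327/2 - (1/2)q_K)q_K - 26q_K.
Maximising: ∂π_K/∂q_K = 275/2 - q_K = 0, giving q_K = 275/2.
Then q_F = (271 - 275/2)/2 = 267/4.

137.50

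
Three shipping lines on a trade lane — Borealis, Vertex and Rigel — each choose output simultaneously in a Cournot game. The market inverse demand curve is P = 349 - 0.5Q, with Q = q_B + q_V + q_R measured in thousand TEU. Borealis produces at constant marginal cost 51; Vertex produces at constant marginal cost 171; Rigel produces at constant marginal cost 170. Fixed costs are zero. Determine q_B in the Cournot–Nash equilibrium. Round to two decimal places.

268.50

Borealis's profit: π_B = (349 - 0.5Q)q_B - (51q_B). Setting ∂π_B/∂q_B = 0: 298 - q_B - (1/2)(q_V + q_R) = 0.
Vertex's profit: π_V = (349 - 0.5Q)q_V - (171q_V). Setting ∂π_V/∂q_V = 0: 178 - q_V - (1/2)(q_B + q_R) = 0.
Rigel's profit: π_R = (349 - 0.5Q)q_R - (170q_R). Setting ∂π_R/∂q_R = 0: 179 - q_R - (1/2)(q_B + q_V) = 0.
Summing all 3 equations gives 655 − 2Q = 0, hence Q = 655/2.
Back-substituting: q_B = (298 − 655/4)/(1/2) = 537/2, q_V = (178 − 655/4)/(1/2) = 57/2, q_R = (179 − 655/4)/(1/2) = 61/2.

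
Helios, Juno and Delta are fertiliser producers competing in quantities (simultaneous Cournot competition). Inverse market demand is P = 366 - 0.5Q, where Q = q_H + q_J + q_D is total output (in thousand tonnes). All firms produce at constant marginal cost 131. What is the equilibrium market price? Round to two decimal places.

Each firm earns π_i = (366 - 0.5Q)q_i - 131q_i.
First-order condition (treating rivals' output as given): 235 - q_i - (1/2)·Σ_{j≠i} q_j = 0.
With identical firms every q_j equals q_i, so Σ_{j≠i} q_j = 2q_i and 235 = 2q_i, giving q_i = 235/2.
Total output Q = 705/2, so price P = 366 - (1/2)·(705/2) = 759/4.

189.75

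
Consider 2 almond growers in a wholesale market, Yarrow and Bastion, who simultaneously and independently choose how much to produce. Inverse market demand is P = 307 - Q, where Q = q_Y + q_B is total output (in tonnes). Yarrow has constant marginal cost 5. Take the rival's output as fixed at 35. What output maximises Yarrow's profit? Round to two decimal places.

With the rival's output fixed at 35, Yarrow's profit is π_Y = (307 - 35 - q_Y)q_Y - (5q_Y) = (272 - q_Y)q_Y - (5q_Y).
∂π_Y/∂q_Y = 267 - 2q_Y = 0, so q_Y = 267/2.

133.50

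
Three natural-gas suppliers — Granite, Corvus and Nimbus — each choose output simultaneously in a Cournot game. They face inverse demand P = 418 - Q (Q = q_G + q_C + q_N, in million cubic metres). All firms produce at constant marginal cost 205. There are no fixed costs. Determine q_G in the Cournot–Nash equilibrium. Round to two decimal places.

53.25

A representative firm's profit is π_i = q_i(418 - Q) - 205q_i.
Setting ∂π_i/∂q_i = 0 with rivals' quantities fixed: 213 - 2q_i - Σ_{j≠i} q_j = 0.
With identical firms every q_j equals q_i, so Σ_{j≠i} q_j = 2q_i and 213 = 4q_i, giving q_i = 213/4.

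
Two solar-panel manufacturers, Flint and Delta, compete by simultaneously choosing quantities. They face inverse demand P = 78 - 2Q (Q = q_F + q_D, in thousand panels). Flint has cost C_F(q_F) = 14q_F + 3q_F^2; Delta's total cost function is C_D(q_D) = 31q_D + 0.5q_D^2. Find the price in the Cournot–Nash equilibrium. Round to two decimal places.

Flint's profit: π_F = (78 - 2Q)q_F - (14q_F + 3q_F²). Setting ∂π_F/∂q_F = 0: 64 - 10q_F - 2(q_D) = 0.
Delta's first-order condition: 47 - 5q_D - 2(q_F) = 0.
Best responses: q_F = (64 - 2q_D)/10, q_D = (47 - 2q_F)/5.
Solving the pair: q_F = 113/23, q_D = 171/23.
Total output Q = 284/23, so price P = 78 - 2·(284/23) = 1226/23.

53.30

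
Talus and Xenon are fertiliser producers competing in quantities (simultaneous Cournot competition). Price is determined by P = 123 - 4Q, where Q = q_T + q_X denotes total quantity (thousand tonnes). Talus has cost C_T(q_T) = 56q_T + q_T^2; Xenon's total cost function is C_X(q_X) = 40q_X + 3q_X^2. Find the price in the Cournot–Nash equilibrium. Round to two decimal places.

85.32

Talus's profit: π_T = (123 - 4Q)q_T - (56q_T + q_T²). Setting ∂π_T/∂q_T = 0: 67 - 10q_T - 4(q_X) = 0.
Xenon's first-order condition: 83 - 14q_X - 4(q_T) = 0.
Best responses: q_T = (67 - 4q_X)/10, q_X = (83 - 4q_T)/14.
Solving the pair: q_T = 303/62, q_X = 281/62.
Total output Q = 292/31, so price P = 123 - 4·(292/31) = 85.3226.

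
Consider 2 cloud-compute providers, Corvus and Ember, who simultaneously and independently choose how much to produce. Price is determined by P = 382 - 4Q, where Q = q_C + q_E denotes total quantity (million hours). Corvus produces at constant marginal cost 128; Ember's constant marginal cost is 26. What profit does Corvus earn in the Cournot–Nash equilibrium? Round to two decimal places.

641.78

Corvus's profit: π_C = (382 - 4Q)q_C - (128q_C). Setting ∂π_C/∂q_C = 0: 254 - 8q_C - 4(q_E) = 0.
Ember's profit: π_E = (382 - 4Q)q_E - (26q_E). Setting ∂π_E/∂q_E = 0: 356 - 8q_E - 4(q_C) = 0.
Rearranging gives the reaction functions q_C = (254 - 4q_E)/8 and q_E = (356 - 4q_C)/8.
Solving the pair: q_C = 38/3, q_E = 229/6.
Price P = 382 - 4·(305/6) = 536/3.
Corvus's profit: (536/3 - 128)·(38/3) = 641.7778.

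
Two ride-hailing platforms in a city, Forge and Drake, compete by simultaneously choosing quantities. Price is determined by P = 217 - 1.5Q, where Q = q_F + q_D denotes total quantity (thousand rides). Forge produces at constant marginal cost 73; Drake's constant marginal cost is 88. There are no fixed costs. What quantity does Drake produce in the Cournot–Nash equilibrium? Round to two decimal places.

Forge's profit: π_F = (217 - 1.5Q)q_F - (73q_F). Setting ∂π_F/∂q_F = 0: 144 - 3q_F - (3/2)(q_D) = 0.
Drake's first-order condition: 129 - 3q_D - (3/2)(q_F) = 0.
Rearranging gives the reaction functions q_F = (144 - (3/2)q_D)/3 and q_D = (129 - (3/2)q_F)/3.
Substituting one into the other gives q_F = 106/3 and q_D = 76/3.

25.33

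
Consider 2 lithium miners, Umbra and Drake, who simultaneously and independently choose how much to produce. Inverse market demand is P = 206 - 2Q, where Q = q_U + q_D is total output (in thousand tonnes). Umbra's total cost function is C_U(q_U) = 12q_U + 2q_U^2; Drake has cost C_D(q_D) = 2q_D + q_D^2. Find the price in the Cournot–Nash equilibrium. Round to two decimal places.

Umbra's profit: π_U = (206 - 2Q)q_U - (12q_U + 2q_U²). Setting ∂π_U/∂q_U = 0: 194 - 8q_U - 2(q_D) = 0.
Drake's profit: π_D = (206 - 2Q)q_D - (2q_D + q_D²). Setting ∂π_D/∂q_D = 0: 204 - 6q_D - 2(q_U) = 0.
Rearranging gives the reaction functions q_U = (194 - 2q_D)/8 and q_D = (204 - 2q_U)/6.
Substituting one into the other gives q_U = 189/11 and q_D = 311/11.
Total output Q = 500/11, so price P = 206 - 2·(500/11) = 1266/11.

115.09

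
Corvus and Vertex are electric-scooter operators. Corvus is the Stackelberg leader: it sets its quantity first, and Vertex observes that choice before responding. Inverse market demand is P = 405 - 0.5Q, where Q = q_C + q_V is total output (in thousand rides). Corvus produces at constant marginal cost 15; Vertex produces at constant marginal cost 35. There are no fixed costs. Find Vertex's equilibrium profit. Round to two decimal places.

13612.50

Solve by backward induction. Given q_C, the follower Vertex maximises π_V = (405 - (1/2)q_C - (1/2)q_V)q_V - 35q_V.
∂π_V/∂q_V = 370 - (1/2)q_C - q_V = 0 gives the reaction function q_V = (370 - (1/2)q_C).
The leader anticipates this reaction. Substituting into P = 405 - 0.5Q gives P = 220 - (1/4)q_C, so π_C = (220 - (1/4)q_C)q_C - 15q_C.
Maximising: ∂π_C/∂q_C = 205 - (1/2)q_C = 0, giving q_C = 410.
Then q_V = (370 - (1/2)·410) = 165.
Price P = 405 - (1/2)·575 = 235/2.
Vertex's profit: (235/2 - 35)·165 = 13612.5000.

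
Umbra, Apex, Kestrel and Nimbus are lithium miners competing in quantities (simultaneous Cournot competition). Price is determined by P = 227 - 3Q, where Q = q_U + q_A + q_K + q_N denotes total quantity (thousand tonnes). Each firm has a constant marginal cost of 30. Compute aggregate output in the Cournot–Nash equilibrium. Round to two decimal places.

A representative firm's profit is π_i = q_i(227 - 3Q) - 30q_i.
Setting ∂π_i/∂q_i = 0 with rivals' quantities fixed: 197 - 6q_i - 3·Σ_{j≠i} q_j = 0.
With identical firms every q_j equals q_i, so Σ_{j≠i} q_j = 3q_i and 197 = 15q_i, giving q_i = 197/15.
Total output Q = 197/15 + 197/15 + 197/15 + 197/15 = 788/15.

52.53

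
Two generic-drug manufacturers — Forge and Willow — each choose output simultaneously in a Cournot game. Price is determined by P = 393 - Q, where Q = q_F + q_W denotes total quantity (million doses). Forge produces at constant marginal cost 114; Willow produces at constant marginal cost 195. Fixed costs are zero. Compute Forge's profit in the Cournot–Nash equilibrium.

Forge's profit: π_F = (393 - Q)q_F - (114q_F). Setting ∂π_F/∂q_F = 0: 279 - 2q_F - (q_W) = 0.
Willow's first-order condition: 198 - 2q_W - (q_F) = 0.
Best responses: q_F = (279 - q_W)/2, q_W = (198 - q_F)/2.
Substituting one into the other gives q_F = 120 and q_W = 39.
Price P = 393 - 159 = 234.
Forge's profit: (234 - 114)·120 = 14400.

14400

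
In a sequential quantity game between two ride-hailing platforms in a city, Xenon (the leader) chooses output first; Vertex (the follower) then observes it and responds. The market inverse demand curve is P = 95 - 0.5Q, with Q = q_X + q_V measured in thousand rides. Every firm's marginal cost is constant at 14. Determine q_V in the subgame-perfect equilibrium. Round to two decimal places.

40.50

Solve by backward induction. Given q_X, the follower Vertex maximises π_V = (95 - (1/2)q_X - (1/2)q_V)q_V - 14q_V.
Setting the follower's marginal profit to zero, 81 - (1/2)q_X - q_V = 0, i.e. q_V = (81 - (1/2)q_X).
The leader anticipates this reaction. Substituting into P = 95 - 0.5Q gives P = 109/2 - (1/4)q_X, so π_X = (109/2 - (1/4)q_X)q_X - 14q_X.
The leader's first-order condition 81/2 - (1/2)q_X = 0 yields q_X = 81.
Then q_V = (81 - (1/2)·81) = 81/2.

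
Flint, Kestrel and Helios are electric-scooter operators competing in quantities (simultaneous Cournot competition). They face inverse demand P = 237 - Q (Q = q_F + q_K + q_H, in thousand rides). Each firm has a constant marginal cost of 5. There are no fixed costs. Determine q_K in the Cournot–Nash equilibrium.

Each firm earns π_i = (237 - Q)q_i - 5q_i.
Setting ∂π_i/∂q_i = 0 with rivals' quantities fixed: 232 - 2q_i - Σ_{j≠i} q_j = 0.
By symmetry each firm produces the same amount; substituting Σ_{j≠i} q_j = 2q_i yields q_i = 232/4 = 58.

58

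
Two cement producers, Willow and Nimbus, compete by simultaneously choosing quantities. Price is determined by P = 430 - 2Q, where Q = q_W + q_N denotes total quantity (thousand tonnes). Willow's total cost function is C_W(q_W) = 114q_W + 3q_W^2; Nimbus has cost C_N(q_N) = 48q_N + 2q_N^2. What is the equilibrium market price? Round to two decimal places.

Willow's profit: π_W = (430 - 2Q)q_W - (114q_W + 3q_W²). Setting ∂π_W/∂q_W = 0: 316 - 10q_W - 2(q_N) = 0.
Nimbus's first-order condition: 382 - 8q_N - 2(q_W) = 0.
Rearranging gives the reaction functions q_W = (316 - 2q_N)/10 and q_N = (382 - 2q_W)/8.
Substituting one into the other gives q_W = 441/19 and q_N = 797/19.
Total output Q = 1238/19, so price P = 430 - 2·(1238/19) = 299.6842.

299.68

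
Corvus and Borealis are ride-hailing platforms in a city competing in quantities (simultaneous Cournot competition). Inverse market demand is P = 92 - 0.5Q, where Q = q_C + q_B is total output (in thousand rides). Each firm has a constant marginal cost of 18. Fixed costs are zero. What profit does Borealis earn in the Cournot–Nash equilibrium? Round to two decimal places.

1216.89

A representative firm's profit is π_i = q_i(92 - 0.5Q) - 18q_i.
Setting ∂π_i/∂q_i = 0 with rivals' quantities fixed: 74 - q_i - (1/2)q_j = 0.
By symmetry each firm produces the same amount; substituting q_j = q_i yields q_i = 74/(3/2) = 148/3.
Price P = 92 - (1/2)·(296/3) = 128/3.
Borealis's profit: (128/3 - 18)·(148/3) = 1216.8889.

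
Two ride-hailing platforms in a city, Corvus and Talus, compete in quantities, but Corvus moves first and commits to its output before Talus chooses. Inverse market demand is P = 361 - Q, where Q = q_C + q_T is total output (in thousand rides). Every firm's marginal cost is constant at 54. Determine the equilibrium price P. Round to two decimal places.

130.75

Solve by backward induction. Given q_C, the follower Talus maximises π_T = (361 - q_C - q_T)q_T - 54q_T.
Setting the follower's marginal profit to zero, 307 - q_C - 2q_T = 0, i.e. q_T = (307 - q_C)/2.
Corvus substitutes q_T(q_C) into its own profit: π_C = q_C(361 - q_C - (307 - q_C)/2) - 54q_C = (415/2 - (1/2)q_C)q_C - 54q_C.
The leader's first-order condition 307/2 - q_C = 0 yields q_C = 307/2.
Then q_T = (307 - 307/2)/2 = 307/4.
Total output Q = 921/4, so price P = 361 - 921/4 = 523/4.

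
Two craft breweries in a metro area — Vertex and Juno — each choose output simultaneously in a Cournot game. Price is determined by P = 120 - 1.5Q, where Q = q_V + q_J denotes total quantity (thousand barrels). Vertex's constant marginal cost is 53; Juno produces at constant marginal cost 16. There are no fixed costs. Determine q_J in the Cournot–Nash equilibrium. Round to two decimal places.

Vertex's profit: π_V = (120 - 1.5Q)q_V - (53q_V). Setting ∂π_V/∂q_V = 0: 67 - 3q_V - (3/2)(q_J) = 0.
Juno's first-order condition: 104 - 3q_J - (3/2)(q_V) = 0.
Best responses: q_V = (67 - (3/2)q_J)/3, q_J = (104 - (3/2)q_V)/3.
Solving the pair: q_V = 20/3, q_J = 94/3.

31.33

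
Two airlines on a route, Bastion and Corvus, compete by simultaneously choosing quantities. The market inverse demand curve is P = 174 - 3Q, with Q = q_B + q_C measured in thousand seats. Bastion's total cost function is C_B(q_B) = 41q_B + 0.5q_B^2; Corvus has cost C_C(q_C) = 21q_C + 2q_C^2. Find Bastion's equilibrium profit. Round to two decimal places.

Bastion's profit: π_B = (174 - 3Q)q_B - (41q_B + (1/2)q_B²). Setting ∂π_B/∂q_B = 0: 133 - 7q_B - 3(q_C) = 0.
Corvus's first-order condition: 153 - 10q_C - 3(q_B) = 0.
Rearranging gives the reaction functions q_B = (133 - 3q_C)/7 and q_C = (153 - 3q_B)/10.
Solving the pair: q_B = 871/61, q_C = 672/61.
Price P = 174 - 3·(1543/61) = 98.1148.
Bastion's profit: 98.1148·(871/61) - 41·(871/61) - (1/2)(871/61)² = 713.5833.

713.58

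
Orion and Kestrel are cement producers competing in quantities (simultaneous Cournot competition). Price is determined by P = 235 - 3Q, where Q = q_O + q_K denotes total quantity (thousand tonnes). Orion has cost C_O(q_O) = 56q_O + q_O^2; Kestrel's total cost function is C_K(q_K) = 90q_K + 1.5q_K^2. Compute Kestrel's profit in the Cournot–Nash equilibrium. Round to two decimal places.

440.06

Orion's profit: π_O = (235 - 3Q)q_O - (56q_O + q_O²). Setting ∂π_O/∂q_O = 0: 179 - 8q_O - 3(q_K) = 0.
Kestrel's first-order condition: 145 - 9q_K - 3(q_O) = 0.
Best responses: q_O = (179 - 3q_K)/8, q_K = (145 - 3q_O)/9.
Substituting one into the other gives q_O = 56/3 and q_K = 89/9.
Price P = 235 - 3·(257/9) = 448/3.
Kestrel's profit: (448/3)·(89/9) - 90·(89/9) - (3/2)(89/9)² = 440.0556.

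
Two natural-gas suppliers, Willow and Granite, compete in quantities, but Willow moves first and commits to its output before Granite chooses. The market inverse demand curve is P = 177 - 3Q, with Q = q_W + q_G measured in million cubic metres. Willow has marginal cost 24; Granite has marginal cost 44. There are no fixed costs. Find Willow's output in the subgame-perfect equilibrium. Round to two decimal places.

28.83

Solve by backward induction. Given q_W, the follower Granite maximises π_G = (177 - 3q_W - 3q_G)q_G - 44q_G.
Follower FOC: 133 - 3q_W - 6q_G = 0, so q_G(q_W) = (133 - 3q_W)/6.
The leader anticipates this reaction. Substituting into P = 177 - 3Q gives P = 221/2 - (3/2)q_W, so π_W = (221/2 - (3/2)q_W)q_W - 24q_W.
Maximising: ∂π_W/∂q_W = 173/2 - 3q_W = 0, giving q_W = 173/6.
Then q_G = (133 - 3·(173/6))/6 = 31/4.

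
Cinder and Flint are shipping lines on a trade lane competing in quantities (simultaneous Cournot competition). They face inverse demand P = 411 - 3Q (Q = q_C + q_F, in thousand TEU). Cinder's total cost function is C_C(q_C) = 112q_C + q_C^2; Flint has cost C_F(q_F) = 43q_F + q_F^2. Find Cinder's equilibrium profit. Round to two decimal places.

Cinder's profit: π_C = (411 - 3Q)q_C - (112q_C + q_C²). Setting ∂π_C/∂q_C = 0: 299 - 8q_C - 3(q_F) = 0.
Flint's first-order condition: 368 - 8q_F - 3(q_C) = 0.
Rearranging gives the reaction functions q_C = (299 - 3q_F)/8 and q_F = (368 - 3q_C)/8.
Solving the pair: q_C = 1288/55, q_F = 37.2182.
Price P = 411 - 3·(667/11) = 229.0909.
Cinder's profit: 229.0909·(1288/55) - 112·(1288/55) - (1288/55)² = 2193.6450.

2193.64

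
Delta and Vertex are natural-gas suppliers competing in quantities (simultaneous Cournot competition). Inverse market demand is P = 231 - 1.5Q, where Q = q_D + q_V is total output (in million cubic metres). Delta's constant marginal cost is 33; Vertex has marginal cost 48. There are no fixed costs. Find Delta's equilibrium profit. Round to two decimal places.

Delta's profit: π_D = (231 - 1.5Q)q_D - (33q_D). Setting ∂π_D/∂q_D = 0: 198 - 3q_D - (3/2)(q_V) = 0.
Vertex's profit: π_V = (231 - 1.5Q)q_V - (48q_V). Setting ∂π_V/∂q_V = 0: 183 - 3q_V - (3/2)(q_D) = 0.
Rearranging gives the reaction functions q_D = (198 - (3/2)q_V)/3 and q_V = (183 - (3/2)q_D)/3.
Solving the pair: q_D = 142/3, q_V = 112/3.
Price P = 231 - (3/2)·(254/3) = 104.
Delta's profit: (104 - 33)·(142/3) = 3360.6667.

3360.67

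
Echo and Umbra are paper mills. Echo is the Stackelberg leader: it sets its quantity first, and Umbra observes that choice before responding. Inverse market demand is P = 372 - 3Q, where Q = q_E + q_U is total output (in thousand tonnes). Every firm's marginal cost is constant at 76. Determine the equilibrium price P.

Solve by backward induction. Given q_E, the follower Umbra maximises π_U = (372 - 3q_E - 3q_U)q_U - 76q_U.
Setting the follower's marginal profit to zero, 296 - 3q_E - 6q_U = 0, i.e. q_U = (296 - 3q_E)/6.
Echo substitutes q_U(q_E) into its own profit: π_E = q_E(372 - 3q_E - (296 - 3q_E)/2) - 76q_E = (224 - (3/2)q_E)q_E - 76q_E.
Maximising: ∂π_E/∂q_E = 148 - 3q_E = 0, giving q_E = 148/3.
Then q_U = (296 - 3·(148/3))/6 = 74/3.
Total output Q = 74, so price P = 372 - 3·74 = 150.

150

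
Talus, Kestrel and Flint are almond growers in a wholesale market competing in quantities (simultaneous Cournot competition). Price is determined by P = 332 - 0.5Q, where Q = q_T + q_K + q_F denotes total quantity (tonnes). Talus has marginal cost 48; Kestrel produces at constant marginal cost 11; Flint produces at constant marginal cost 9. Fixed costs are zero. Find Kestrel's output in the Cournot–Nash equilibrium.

178

Talus's profit: π_T = (332 - 0.5Q)q_T - (48q_T). Setting ∂π_T/∂q_T = 0: 284 - q_T - (1/2)(q_K + q_F) = 0.
Kestrel's profit: π_K = (332 - 0.5Q)q_K - (11q_K). Setting ∂π_K/∂q_K = 0: 321 - q_K - (1/2)(q_T + q_F) = 0.
Flint's profit: π_F = (332 - 0.5Q)q_F - (9q_F). Setting ∂π_F/∂q_F = 0: 323 - q_F - (1/2)(q_T + q_K) = 0.
Summing all 3 equations gives 928 − 2Q = 0, hence Q = 464.
Back-substituting: q_T = (284 − 232)/(1/2) = 104, q_K = (321 − 232)/(1/2) = 178, q_F = (323 − 232)/(1/2) = 182.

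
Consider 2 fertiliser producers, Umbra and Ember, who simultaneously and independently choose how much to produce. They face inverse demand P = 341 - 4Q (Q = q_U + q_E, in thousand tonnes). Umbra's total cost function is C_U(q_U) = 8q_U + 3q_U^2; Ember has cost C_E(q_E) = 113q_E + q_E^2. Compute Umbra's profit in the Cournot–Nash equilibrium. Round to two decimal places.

2661.75

Umbra's profit: π_U = (341 - 4Q)q_U - (8q_U + 3q_U²). Setting ∂π_U/∂q_U = 0: 333 - 14q_U - 4(q_E) = 0.
Ember's profit: π_E = (341 - 4Q)q_E - (113q_E + q_E²). Setting ∂π_E/∂q_E = 0: 228 - 10q_E - 4(q_U) = 0.
Rearranging gives the reaction functions q_U = (333 - 4q_E)/14 and q_E = (228 - 4q_U)/10.
Solving the pair: q_U = 39/2, q_E = 15.
Price P = 341 - 4·(69/2) = 203.
Umbra's profit: 203·(39/2) - 8·(39/2) - 3(39/2)² = 2661.7500.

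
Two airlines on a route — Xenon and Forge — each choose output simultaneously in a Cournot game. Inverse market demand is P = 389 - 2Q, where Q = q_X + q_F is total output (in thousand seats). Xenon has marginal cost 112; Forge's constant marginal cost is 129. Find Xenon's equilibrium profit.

4802

Xenon's profit: π_X = (389 - 2Q)q_X - (112q_X). Setting ∂π_X/∂q_X = 0: 277 - 4q_X - 2(q_F) = 0.
Forge's first-order condition: 260 - 4q_F - 2(q_X) = 0.
Rearranging gives the reaction functions q_X = (277 - 2q_F)/4 and q_F = (260 - 2q_X)/4.
Solving the pair: q_X = 49, q_F = 81/2.
Price P = 389 - 2·(179/2) = 210.
Xenon's profit: (210 - 112)·49 = 4802.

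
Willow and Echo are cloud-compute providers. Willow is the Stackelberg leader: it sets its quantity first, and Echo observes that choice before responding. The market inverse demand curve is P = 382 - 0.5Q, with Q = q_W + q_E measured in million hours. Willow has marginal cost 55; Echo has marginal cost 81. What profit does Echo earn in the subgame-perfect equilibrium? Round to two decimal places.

Solve by backward induction. Given q_W, the follower Echo maximises π_E = (382 - (1/2)q_W - (1/2)q_E)q_E - 81q_E.
∂π_E/∂q_E = 301 - (1/2)q_W - q_E = 0 gives the reaction function q_E = (301 - (1/2)q_W).
Willow substitutes q_E(q_W) into its own profit: π_W = q_W(382 - (1/2)q_W - (301 - (1/2)q_W)/2) - 55q_W = (463/2 - (1/4)q_W)q_W - 55q_W.
The leader's first-order condition 353/2 - (1/2)q_W = 0 yields q_W = 353.
Then q_E = (301 - (1/2)·353) = 249/2.
Price P = 382 - (1/2)·(955/2) = 573/4.
Echo's profit: (573/4 - 81)·(249/2) = 7750.1250.

7750.13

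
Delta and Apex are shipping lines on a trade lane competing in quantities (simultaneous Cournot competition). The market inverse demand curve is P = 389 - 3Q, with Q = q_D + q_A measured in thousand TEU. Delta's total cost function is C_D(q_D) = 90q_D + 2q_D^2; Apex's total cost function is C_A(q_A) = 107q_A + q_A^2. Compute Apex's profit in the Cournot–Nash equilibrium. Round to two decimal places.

Delta's profit: π_D = (389 - 3Q)q_D - (90q_D + 2q_D²). Setting ∂π_D/∂q_D = 0: 299 - 10q_D - 3(q_A) = 0.
Apex's profit: π_A = (389 - 3Q)q_A - (107q_A + q_A²). Setting ∂π_A/∂q_A = 0: 282 - 8q_A - 3(q_D) = 0.
So q_D = (299 - 3q_A)/10 and q_A = (282 - 3q_D)/8.
Substituting one into the other gives q_D = 1546/71 and q_A = 1923/71.
Price P = 389 - 3·48.8592 = 242.4225.
Apex's profit: 242.4225·(1923/71) - 107·(1923/71) - (1923/71)² = 2934.2821.

2934.28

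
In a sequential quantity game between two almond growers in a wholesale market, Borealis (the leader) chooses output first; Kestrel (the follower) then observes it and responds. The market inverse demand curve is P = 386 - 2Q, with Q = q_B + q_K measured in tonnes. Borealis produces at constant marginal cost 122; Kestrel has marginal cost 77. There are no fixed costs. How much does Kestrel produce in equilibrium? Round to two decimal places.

The follower Kestrel best-responds to any q_B: π_K = (386 - 2Q)q_K - 77q_K.
Setting the follower's marginal profit to zero, 309 - 2q_B - 4q_K = 0, i.e. q_K = (309 - 2q_B)/4.
Borealis substitutes q_K(q_B) into its own profit: π_B = q_B(386 - 2q_B - (309 - 2q_B)/2) - 122q_B = (463/2 - q_B)q_B - 122q_B.
The leader's first-order condition 219/2 - 2q_B = 0 yields q_B = 219/4.
Then q_K = (309 - 2·(219/4))/4 = 399/8.

49.88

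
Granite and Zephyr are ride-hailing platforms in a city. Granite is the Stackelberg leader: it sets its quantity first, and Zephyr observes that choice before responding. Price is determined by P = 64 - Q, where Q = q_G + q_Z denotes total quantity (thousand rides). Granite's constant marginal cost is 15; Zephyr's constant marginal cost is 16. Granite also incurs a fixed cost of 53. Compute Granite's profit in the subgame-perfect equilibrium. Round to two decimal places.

259.50

Solve by backward induction. Given q_G, the follower Zephyr maximises π_Z = (64 - q_G - q_Z)q_Z - 16q_Z.
∂π_Z/∂q_Z = 48 - q_G - 2q_Z = 0 gives the reaction function q_Z = (48 - q_G)/2.
The leader anticipates this reaction. Substituting into P = 64 - Q gives P = 40 - (1/2)q_G, so π_G = (40 - (1/2)q_G)q_G - 15q_G.
The leader's first-order condition 25 - q_G = 0 yields q_G = 25.
Then q_Z = (48 - 25)/2 = 23/2.
Price P = 64 - 73/2 = 55/2.
Granite's profit: (55/2 - 15)·25 - 53 = 519/2.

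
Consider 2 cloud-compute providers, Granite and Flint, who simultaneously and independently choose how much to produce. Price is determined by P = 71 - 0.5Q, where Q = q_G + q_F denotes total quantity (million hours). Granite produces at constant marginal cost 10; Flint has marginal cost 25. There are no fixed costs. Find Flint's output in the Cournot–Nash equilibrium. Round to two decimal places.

20.67

Granite's profit: π_G = (71 - 0.5Q)q_G - (10q_G). Setting ∂π_G/∂q_G = 0: 61 - q_G - (1/2)(q_F) = 0.
Flint's first-order condition: 46 - q_F - (1/2)(q_G) = 0.
Rearranging gives the reaction functions q_G = (61 - (1/2)q_F) and q_F = (46 - (1/2)q_G).
Substituting one into the other gives q_G = 152/3 and q_F = 62/3.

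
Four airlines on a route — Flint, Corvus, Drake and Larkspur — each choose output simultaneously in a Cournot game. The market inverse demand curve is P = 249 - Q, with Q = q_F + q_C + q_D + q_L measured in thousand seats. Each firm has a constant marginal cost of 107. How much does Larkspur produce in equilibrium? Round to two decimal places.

A representative firm's profit is π_i = q_i(249 - Q) - 107q_i.
First-order condition (treating rivals' output as given): 142 - 2q_i - Σ_{j≠i} q_j = 0.
By symmetry each firm produces the same amount; substituting Σ_{j≠i} q_j = 3q_i yields q_i = 142/5.

28.40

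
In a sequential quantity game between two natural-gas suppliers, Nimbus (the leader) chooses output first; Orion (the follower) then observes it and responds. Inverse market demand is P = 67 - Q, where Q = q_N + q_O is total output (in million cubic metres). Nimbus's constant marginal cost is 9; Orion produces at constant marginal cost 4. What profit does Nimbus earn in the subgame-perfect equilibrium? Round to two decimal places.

The follower Orion best-responds to any q_N: π_O = (67 - Q)q_O - 4q_O.
Setting the follower's marginal profit to zero, 63 - q_N - 2q_O = 0, i.e. q_O = (63 - q_N)/2.
The leader anticipates this reaction. Substituting into P = 67 - Q gives P = 71/2 - (1/2)q_N, so π_N = (71/2 - (1/2)q_N)q_N - 9q_N.
Maximising: ∂π_N/∂q_N = 53/2 - q_N = 0, giving q_N = 53/2.
Then q_O = (63 - 53/2)/2 = 73/4.
Price P = 67 - 179/4 = 89/4.
Nimbus's profit: (89/4 - 9)·(53/2) = 351.1250.

351.13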